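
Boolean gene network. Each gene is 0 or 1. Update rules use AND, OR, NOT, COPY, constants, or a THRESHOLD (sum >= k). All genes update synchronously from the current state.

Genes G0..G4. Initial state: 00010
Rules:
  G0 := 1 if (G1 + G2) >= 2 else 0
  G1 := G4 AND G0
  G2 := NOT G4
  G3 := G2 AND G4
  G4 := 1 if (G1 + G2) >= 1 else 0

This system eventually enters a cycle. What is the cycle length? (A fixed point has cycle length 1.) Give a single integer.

Step 0: 00010
Step 1: G0=(0+0>=2)=0 G1=G4&G0=0&0=0 G2=NOT G4=NOT 0=1 G3=G2&G4=0&0=0 G4=(0+0>=1)=0 -> 00100
Step 2: G0=(0+1>=2)=0 G1=G4&G0=0&0=0 G2=NOT G4=NOT 0=1 G3=G2&G4=1&0=0 G4=(0+1>=1)=1 -> 00101
Step 3: G0=(0+1>=2)=0 G1=G4&G0=1&0=0 G2=NOT G4=NOT 1=0 G3=G2&G4=1&1=1 G4=(0+1>=1)=1 -> 00011
Step 4: G0=(0+0>=2)=0 G1=G4&G0=1&0=0 G2=NOT G4=NOT 1=0 G3=G2&G4=0&1=0 G4=(0+0>=1)=0 -> 00000
Step 5: G0=(0+0>=2)=0 G1=G4&G0=0&0=0 G2=NOT G4=NOT 0=1 G3=G2&G4=0&0=0 G4=(0+0>=1)=0 -> 00100
State from step 5 equals state from step 1 -> cycle length 4

Answer: 4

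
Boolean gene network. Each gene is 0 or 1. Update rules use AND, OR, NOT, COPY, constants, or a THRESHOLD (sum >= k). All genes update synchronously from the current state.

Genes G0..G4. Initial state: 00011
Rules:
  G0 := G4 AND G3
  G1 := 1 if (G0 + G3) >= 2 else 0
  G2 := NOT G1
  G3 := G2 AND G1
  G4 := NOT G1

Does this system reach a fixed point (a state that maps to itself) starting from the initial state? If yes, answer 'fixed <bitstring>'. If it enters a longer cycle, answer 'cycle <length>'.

Answer: fixed 00101

Derivation:
Step 0: 00011
Step 1: G0=G4&G3=1&1=1 G1=(0+1>=2)=0 G2=NOT G1=NOT 0=1 G3=G2&G1=0&0=0 G4=NOT G1=NOT 0=1 -> 10101
Step 2: G0=G4&G3=1&0=0 G1=(1+0>=2)=0 G2=NOT G1=NOT 0=1 G3=G2&G1=1&0=0 G4=NOT G1=NOT 0=1 -> 00101
Step 3: G0=G4&G3=1&0=0 G1=(0+0>=2)=0 G2=NOT G1=NOT 0=1 G3=G2&G1=1&0=0 G4=NOT G1=NOT 0=1 -> 00101
Fixed point reached at step 2: 00101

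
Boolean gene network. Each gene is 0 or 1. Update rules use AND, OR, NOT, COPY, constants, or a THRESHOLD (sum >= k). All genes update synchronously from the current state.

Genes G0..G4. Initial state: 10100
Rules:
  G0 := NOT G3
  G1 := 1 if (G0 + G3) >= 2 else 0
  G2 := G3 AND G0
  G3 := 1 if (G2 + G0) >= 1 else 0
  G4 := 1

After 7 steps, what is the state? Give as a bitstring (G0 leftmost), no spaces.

Step 1: G0=NOT G3=NOT 0=1 G1=(1+0>=2)=0 G2=G3&G0=0&1=0 G3=(1+1>=1)=1 G4=1(const) -> 10011
Step 2: G0=NOT G3=NOT 1=0 G1=(1+1>=2)=1 G2=G3&G0=1&1=1 G3=(0+1>=1)=1 G4=1(const) -> 01111
Step 3: G0=NOT G3=NOT 1=0 G1=(0+1>=2)=0 G2=G3&G0=1&0=0 G3=(1+0>=1)=1 G4=1(const) -> 00011
Step 4: G0=NOT G3=NOT 1=0 G1=(0+1>=2)=0 G2=G3&G0=1&0=0 G3=(0+0>=1)=0 G4=1(const) -> 00001
Step 5: G0=NOT G3=NOT 0=1 G1=(0+0>=2)=0 G2=G3&G0=0&0=0 G3=(0+0>=1)=0 G4=1(const) -> 10001
Step 6: G0=NOT G3=NOT 0=1 G1=(1+0>=2)=0 G2=G3&G0=0&1=0 G3=(0+1>=1)=1 G4=1(const) -> 10011
Step 7: G0=NOT G3=NOT 1=0 G1=(1+1>=2)=1 G2=G3&G0=1&1=1 G3=(0+1>=1)=1 G4=1(const) -> 01111

01111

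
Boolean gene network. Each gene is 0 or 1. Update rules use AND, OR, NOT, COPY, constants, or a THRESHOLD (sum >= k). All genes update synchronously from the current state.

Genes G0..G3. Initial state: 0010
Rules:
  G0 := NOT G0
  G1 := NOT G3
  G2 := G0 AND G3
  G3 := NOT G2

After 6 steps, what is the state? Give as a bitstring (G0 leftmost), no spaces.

Step 1: G0=NOT G0=NOT 0=1 G1=NOT G3=NOT 0=1 G2=G0&G3=0&0=0 G3=NOT G2=NOT 1=0 -> 1100
Step 2: G0=NOT G0=NOT 1=0 G1=NOT G3=NOT 0=1 G2=G0&G3=1&0=0 G3=NOT G2=NOT 0=1 -> 0101
Step 3: G0=NOT G0=NOT 0=1 G1=NOT G3=NOT 1=0 G2=G0&G3=0&1=0 G3=NOT G2=NOT 0=1 -> 1001
Step 4: G0=NOT G0=NOT 1=0 G1=NOT G3=NOT 1=0 G2=G0&G3=1&1=1 G3=NOT G2=NOT 0=1 -> 0011
Step 5: G0=NOT G0=NOT 0=1 G1=NOT G3=NOT 1=0 G2=G0&G3=0&1=0 G3=NOT G2=NOT 1=0 -> 1000
Step 6: G0=NOT G0=NOT 1=0 G1=NOT G3=NOT 0=1 G2=G0&G3=1&0=0 G3=NOT G2=NOT 0=1 -> 0101

0101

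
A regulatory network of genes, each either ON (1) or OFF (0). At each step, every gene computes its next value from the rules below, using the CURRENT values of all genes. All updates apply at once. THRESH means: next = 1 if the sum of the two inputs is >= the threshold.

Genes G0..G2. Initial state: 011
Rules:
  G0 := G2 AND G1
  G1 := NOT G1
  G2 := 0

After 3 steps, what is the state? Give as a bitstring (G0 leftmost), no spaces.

Step 1: G0=G2&G1=1&1=1 G1=NOT G1=NOT 1=0 G2=0(const) -> 100
Step 2: G0=G2&G1=0&0=0 G1=NOT G1=NOT 0=1 G2=0(const) -> 010
Step 3: G0=G2&G1=0&1=0 G1=NOT G1=NOT 1=0 G2=0(const) -> 000

000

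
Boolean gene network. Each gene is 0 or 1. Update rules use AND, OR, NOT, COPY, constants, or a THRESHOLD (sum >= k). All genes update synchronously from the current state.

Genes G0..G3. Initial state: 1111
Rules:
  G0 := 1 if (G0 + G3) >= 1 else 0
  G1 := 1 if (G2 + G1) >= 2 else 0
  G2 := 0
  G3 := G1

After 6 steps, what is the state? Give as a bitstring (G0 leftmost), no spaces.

Step 1: G0=(1+1>=1)=1 G1=(1+1>=2)=1 G2=0(const) G3=G1=1 -> 1101
Step 2: G0=(1+1>=1)=1 G1=(0+1>=2)=0 G2=0(const) G3=G1=1 -> 1001
Step 3: G0=(1+1>=1)=1 G1=(0+0>=2)=0 G2=0(const) G3=G1=0 -> 1000
Step 4: G0=(1+0>=1)=1 G1=(0+0>=2)=0 G2=0(const) G3=G1=0 -> 1000
Step 5: G0=(1+0>=1)=1 G1=(0+0>=2)=0 G2=0(const) G3=G1=0 -> 1000
Step 6: G0=(1+0>=1)=1 G1=(0+0>=2)=0 G2=0(const) G3=G1=0 -> 1000

1000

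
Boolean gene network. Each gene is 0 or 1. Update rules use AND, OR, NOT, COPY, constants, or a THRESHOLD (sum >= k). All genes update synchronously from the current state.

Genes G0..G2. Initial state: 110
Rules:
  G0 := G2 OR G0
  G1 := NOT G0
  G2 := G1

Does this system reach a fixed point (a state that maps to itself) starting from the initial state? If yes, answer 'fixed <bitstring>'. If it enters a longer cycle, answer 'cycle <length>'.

Answer: fixed 100

Derivation:
Step 0: 110
Step 1: G0=G2|G0=0|1=1 G1=NOT G0=NOT 1=0 G2=G1=1 -> 101
Step 2: G0=G2|G0=1|1=1 G1=NOT G0=NOT 1=0 G2=G1=0 -> 100
Step 3: G0=G2|G0=0|1=1 G1=NOT G0=NOT 1=0 G2=G1=0 -> 100
Fixed point reached at step 2: 100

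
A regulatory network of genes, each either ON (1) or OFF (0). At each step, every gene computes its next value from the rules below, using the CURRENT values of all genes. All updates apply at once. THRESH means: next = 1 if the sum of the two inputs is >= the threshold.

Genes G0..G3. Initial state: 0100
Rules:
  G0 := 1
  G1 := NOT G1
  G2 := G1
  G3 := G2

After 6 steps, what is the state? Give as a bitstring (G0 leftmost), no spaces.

Step 1: G0=1(const) G1=NOT G1=NOT 1=0 G2=G1=1 G3=G2=0 -> 1010
Step 2: G0=1(const) G1=NOT G1=NOT 0=1 G2=G1=0 G3=G2=1 -> 1101
Step 3: G0=1(const) G1=NOT G1=NOT 1=0 G2=G1=1 G3=G2=0 -> 1010
Step 4: G0=1(const) G1=NOT G1=NOT 0=1 G2=G1=0 G3=G2=1 -> 1101
Step 5: G0=1(const) G1=NOT G1=NOT 1=0 G2=G1=1 G3=G2=0 -> 1010
Step 6: G0=1(const) G1=NOT G1=NOT 0=1 G2=G1=0 G3=G2=1 -> 1101

1101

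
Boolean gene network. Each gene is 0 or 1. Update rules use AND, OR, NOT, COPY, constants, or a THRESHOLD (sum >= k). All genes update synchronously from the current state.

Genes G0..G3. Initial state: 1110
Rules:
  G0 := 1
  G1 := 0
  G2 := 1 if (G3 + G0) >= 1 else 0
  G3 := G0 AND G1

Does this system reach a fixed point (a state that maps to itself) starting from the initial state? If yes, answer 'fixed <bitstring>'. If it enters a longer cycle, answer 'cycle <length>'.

Step 0: 1110
Step 1: G0=1(const) G1=0(const) G2=(0+1>=1)=1 G3=G0&G1=1&1=1 -> 1011
Step 2: G0=1(const) G1=0(const) G2=(1+1>=1)=1 G3=G0&G1=1&0=0 -> 1010
Step 3: G0=1(const) G1=0(const) G2=(0+1>=1)=1 G3=G0&G1=1&0=0 -> 1010
Fixed point reached at step 2: 1010

Answer: fixed 1010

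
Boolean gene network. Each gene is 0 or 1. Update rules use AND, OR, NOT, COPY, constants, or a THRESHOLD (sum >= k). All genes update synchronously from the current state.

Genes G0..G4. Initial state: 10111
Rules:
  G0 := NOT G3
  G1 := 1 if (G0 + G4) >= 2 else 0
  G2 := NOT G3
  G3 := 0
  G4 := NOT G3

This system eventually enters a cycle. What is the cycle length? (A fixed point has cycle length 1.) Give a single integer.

Answer: 1

Derivation:
Step 0: 10111
Step 1: G0=NOT G3=NOT 1=0 G1=(1+1>=2)=1 G2=NOT G3=NOT 1=0 G3=0(const) G4=NOT G3=NOT 1=0 -> 01000
Step 2: G0=NOT G3=NOT 0=1 G1=(0+0>=2)=0 G2=NOT G3=NOT 0=1 G3=0(const) G4=NOT G3=NOT 0=1 -> 10101
Step 3: G0=NOT G3=NOT 0=1 G1=(1+1>=2)=1 G2=NOT G3=NOT 0=1 G3=0(const) G4=NOT G3=NOT 0=1 -> 11101
Step 4: G0=NOT G3=NOT 0=1 G1=(1+1>=2)=1 G2=NOT G3=NOT 0=1 G3=0(const) G4=NOT G3=NOT 0=1 -> 11101
State from step 4 equals state from step 3 -> cycle length 1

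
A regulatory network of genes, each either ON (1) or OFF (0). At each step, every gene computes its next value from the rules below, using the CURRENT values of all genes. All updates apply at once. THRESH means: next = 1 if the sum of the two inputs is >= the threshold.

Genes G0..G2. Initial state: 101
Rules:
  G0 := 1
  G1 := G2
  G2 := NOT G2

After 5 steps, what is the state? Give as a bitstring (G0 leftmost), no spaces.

Step 1: G0=1(const) G1=G2=1 G2=NOT G2=NOT 1=0 -> 110
Step 2: G0=1(const) G1=G2=0 G2=NOT G2=NOT 0=1 -> 101
Step 3: G0=1(const) G1=G2=1 G2=NOT G2=NOT 1=0 -> 110
Step 4: G0=1(const) G1=G2=0 G2=NOT G2=NOT 0=1 -> 101
Step 5: G0=1(const) G1=G2=1 G2=NOT G2=NOT 1=0 -> 110

110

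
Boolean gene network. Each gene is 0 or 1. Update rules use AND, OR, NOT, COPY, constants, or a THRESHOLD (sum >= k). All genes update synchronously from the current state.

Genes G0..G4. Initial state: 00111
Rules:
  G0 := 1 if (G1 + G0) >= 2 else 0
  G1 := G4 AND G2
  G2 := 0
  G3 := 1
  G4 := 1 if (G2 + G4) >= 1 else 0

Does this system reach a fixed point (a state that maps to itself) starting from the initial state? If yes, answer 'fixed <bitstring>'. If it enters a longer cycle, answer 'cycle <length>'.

Step 0: 00111
Step 1: G0=(0+0>=2)=0 G1=G4&G2=1&1=1 G2=0(const) G3=1(const) G4=(1+1>=1)=1 -> 01011
Step 2: G0=(1+0>=2)=0 G1=G4&G2=1&0=0 G2=0(const) G3=1(const) G4=(0+1>=1)=1 -> 00011
Step 3: G0=(0+0>=2)=0 G1=G4&G2=1&0=0 G2=0(const) G3=1(const) G4=(0+1>=1)=1 -> 00011
Fixed point reached at step 2: 00011

Answer: fixed 00011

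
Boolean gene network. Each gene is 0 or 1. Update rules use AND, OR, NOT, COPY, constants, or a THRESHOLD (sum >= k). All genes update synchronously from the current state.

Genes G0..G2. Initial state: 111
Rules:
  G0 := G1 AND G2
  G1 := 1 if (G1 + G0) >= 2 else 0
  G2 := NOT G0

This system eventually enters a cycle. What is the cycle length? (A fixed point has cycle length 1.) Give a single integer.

Step 0: 111
Step 1: G0=G1&G2=1&1=1 G1=(1+1>=2)=1 G2=NOT G0=NOT 1=0 -> 110
Step 2: G0=G1&G2=1&0=0 G1=(1+1>=2)=1 G2=NOT G0=NOT 1=0 -> 010
Step 3: G0=G1&G2=1&0=0 G1=(1+0>=2)=0 G2=NOT G0=NOT 0=1 -> 001
Step 4: G0=G1&G2=0&1=0 G1=(0+0>=2)=0 G2=NOT G0=NOT 0=1 -> 001
State from step 4 equals state from step 3 -> cycle length 1

Answer: 1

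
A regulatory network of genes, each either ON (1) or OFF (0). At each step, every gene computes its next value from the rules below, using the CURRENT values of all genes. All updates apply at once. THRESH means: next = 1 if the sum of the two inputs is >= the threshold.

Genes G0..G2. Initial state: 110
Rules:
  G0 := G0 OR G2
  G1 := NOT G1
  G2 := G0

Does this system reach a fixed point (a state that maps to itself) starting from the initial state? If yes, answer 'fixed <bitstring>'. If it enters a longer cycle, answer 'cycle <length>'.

Answer: cycle 2

Derivation:
Step 0: 110
Step 1: G0=G0|G2=1|0=1 G1=NOT G1=NOT 1=0 G2=G0=1 -> 101
Step 2: G0=G0|G2=1|1=1 G1=NOT G1=NOT 0=1 G2=G0=1 -> 111
Step 3: G0=G0|G2=1|1=1 G1=NOT G1=NOT 1=0 G2=G0=1 -> 101
Cycle of length 2 starting at step 1 -> no fixed point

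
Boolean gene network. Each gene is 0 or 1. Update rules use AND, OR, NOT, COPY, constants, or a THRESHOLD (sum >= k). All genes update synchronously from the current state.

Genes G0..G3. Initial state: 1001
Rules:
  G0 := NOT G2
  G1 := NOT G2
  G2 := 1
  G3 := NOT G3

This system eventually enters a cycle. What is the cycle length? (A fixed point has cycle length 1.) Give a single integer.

Answer: 2

Derivation:
Step 0: 1001
Step 1: G0=NOT G2=NOT 0=1 G1=NOT G2=NOT 0=1 G2=1(const) G3=NOT G3=NOT 1=0 -> 1110
Step 2: G0=NOT G2=NOT 1=0 G1=NOT G2=NOT 1=0 G2=1(const) G3=NOT G3=NOT 0=1 -> 0011
Step 3: G0=NOT G2=NOT 1=0 G1=NOT G2=NOT 1=0 G2=1(const) G3=NOT G3=NOT 1=0 -> 0010
Step 4: G0=NOT G2=NOT 1=0 G1=NOT G2=NOT 1=0 G2=1(const) G3=NOT G3=NOT 0=1 -> 0011
State from step 4 equals state from step 2 -> cycle length 2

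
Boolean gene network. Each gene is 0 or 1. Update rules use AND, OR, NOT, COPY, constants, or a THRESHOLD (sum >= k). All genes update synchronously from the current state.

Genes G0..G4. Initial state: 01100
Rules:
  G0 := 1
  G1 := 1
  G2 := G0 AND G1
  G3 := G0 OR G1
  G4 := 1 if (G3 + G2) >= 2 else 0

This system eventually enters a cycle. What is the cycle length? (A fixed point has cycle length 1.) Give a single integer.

Step 0: 01100
Step 1: G0=1(const) G1=1(const) G2=G0&G1=0&1=0 G3=G0|G1=0|1=1 G4=(0+1>=2)=0 -> 11010
Step 2: G0=1(const) G1=1(const) G2=G0&G1=1&1=1 G3=G0|G1=1|1=1 G4=(1+0>=2)=0 -> 11110
Step 3: G0=1(const) G1=1(const) G2=G0&G1=1&1=1 G3=G0|G1=1|1=1 G4=(1+1>=2)=1 -> 11111
Step 4: G0=1(const) G1=1(const) G2=G0&G1=1&1=1 G3=G0|G1=1|1=1 G4=(1+1>=2)=1 -> 11111
State from step 4 equals state from step 3 -> cycle length 1

Answer: 1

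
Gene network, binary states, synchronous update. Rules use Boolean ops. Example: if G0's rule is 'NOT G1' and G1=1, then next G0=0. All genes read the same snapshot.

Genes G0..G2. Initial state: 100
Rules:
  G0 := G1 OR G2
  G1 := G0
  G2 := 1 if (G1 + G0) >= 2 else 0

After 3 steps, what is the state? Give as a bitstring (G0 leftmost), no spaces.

Step 1: G0=G1|G2=0|0=0 G1=G0=1 G2=(0+1>=2)=0 -> 010
Step 2: G0=G1|G2=1|0=1 G1=G0=0 G2=(1+0>=2)=0 -> 100
Step 3: G0=G1|G2=0|0=0 G1=G0=1 G2=(0+1>=2)=0 -> 010

010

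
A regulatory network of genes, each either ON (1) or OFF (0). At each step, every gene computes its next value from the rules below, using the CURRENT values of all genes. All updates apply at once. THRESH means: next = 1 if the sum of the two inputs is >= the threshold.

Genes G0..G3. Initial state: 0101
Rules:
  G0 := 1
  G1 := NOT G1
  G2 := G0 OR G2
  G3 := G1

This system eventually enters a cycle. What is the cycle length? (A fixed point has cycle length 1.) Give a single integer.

Step 0: 0101
Step 1: G0=1(const) G1=NOT G1=NOT 1=0 G2=G0|G2=0|0=0 G3=G1=1 -> 1001
Step 2: G0=1(const) G1=NOT G1=NOT 0=1 G2=G0|G2=1|0=1 G3=G1=0 -> 1110
Step 3: G0=1(const) G1=NOT G1=NOT 1=0 G2=G0|G2=1|1=1 G3=G1=1 -> 1011
Step 4: G0=1(const) G1=NOT G1=NOT 0=1 G2=G0|G2=1|1=1 G3=G1=0 -> 1110
State from step 4 equals state from step 2 -> cycle length 2

Answer: 2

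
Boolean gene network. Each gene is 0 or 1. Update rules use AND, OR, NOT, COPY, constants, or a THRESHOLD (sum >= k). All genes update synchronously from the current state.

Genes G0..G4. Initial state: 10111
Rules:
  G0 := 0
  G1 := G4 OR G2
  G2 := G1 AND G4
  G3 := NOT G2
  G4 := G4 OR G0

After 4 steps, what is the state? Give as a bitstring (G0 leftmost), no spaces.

Step 1: G0=0(const) G1=G4|G2=1|1=1 G2=G1&G4=0&1=0 G3=NOT G2=NOT 1=0 G4=G4|G0=1|1=1 -> 01001
Step 2: G0=0(const) G1=G4|G2=1|0=1 G2=G1&G4=1&1=1 G3=NOT G2=NOT 0=1 G4=G4|G0=1|0=1 -> 01111
Step 3: G0=0(const) G1=G4|G2=1|1=1 G2=G1&G4=1&1=1 G3=NOT G2=NOT 1=0 G4=G4|G0=1|0=1 -> 01101
Step 4: G0=0(const) G1=G4|G2=1|1=1 G2=G1&G4=1&1=1 G3=NOT G2=NOT 1=0 G4=G4|G0=1|0=1 -> 01101

01101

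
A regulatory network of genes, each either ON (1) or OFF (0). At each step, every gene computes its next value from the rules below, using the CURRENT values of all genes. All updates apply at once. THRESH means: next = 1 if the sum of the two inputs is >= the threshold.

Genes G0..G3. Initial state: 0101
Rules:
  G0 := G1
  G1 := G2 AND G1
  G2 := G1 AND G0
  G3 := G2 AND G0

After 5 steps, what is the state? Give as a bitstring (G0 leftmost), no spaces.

Step 1: G0=G1=1 G1=G2&G1=0&1=0 G2=G1&G0=1&0=0 G3=G2&G0=0&0=0 -> 1000
Step 2: G0=G1=0 G1=G2&G1=0&0=0 G2=G1&G0=0&1=0 G3=G2&G0=0&1=0 -> 0000
Step 3: G0=G1=0 G1=G2&G1=0&0=0 G2=G1&G0=0&0=0 G3=G2&G0=0&0=0 -> 0000
Step 4: G0=G1=0 G1=G2&G1=0&0=0 G2=G1&G0=0&0=0 G3=G2&G0=0&0=0 -> 0000
Step 5: G0=G1=0 G1=G2&G1=0&0=0 G2=G1&G0=0&0=0 G3=G2&G0=0&0=0 -> 0000

0000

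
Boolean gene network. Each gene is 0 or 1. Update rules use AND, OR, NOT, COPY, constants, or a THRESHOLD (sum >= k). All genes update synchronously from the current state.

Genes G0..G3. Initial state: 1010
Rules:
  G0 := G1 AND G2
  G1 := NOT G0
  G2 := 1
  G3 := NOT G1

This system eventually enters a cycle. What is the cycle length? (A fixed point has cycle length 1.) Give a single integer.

Answer: 4

Derivation:
Step 0: 1010
Step 1: G0=G1&G2=0&1=0 G1=NOT G0=NOT 1=0 G2=1(const) G3=NOT G1=NOT 0=1 -> 0011
Step 2: G0=G1&G2=0&1=0 G1=NOT G0=NOT 0=1 G2=1(const) G3=NOT G1=NOT 0=1 -> 0111
Step 3: G0=G1&G2=1&1=1 G1=NOT G0=NOT 0=1 G2=1(const) G3=NOT G1=NOT 1=0 -> 1110
Step 4: G0=G1&G2=1&1=1 G1=NOT G0=NOT 1=0 G2=1(const) G3=NOT G1=NOT 1=0 -> 1010
State from step 4 equals state from step 0 -> cycle length 4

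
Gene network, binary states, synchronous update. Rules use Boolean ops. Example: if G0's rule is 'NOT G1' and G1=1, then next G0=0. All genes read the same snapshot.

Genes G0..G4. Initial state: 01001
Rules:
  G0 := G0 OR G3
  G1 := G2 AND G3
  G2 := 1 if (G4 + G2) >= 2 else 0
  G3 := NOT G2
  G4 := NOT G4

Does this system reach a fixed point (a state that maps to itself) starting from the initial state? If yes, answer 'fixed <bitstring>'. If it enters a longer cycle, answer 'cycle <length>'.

Answer: cycle 2

Derivation:
Step 0: 01001
Step 1: G0=G0|G3=0|0=0 G1=G2&G3=0&0=0 G2=(1+0>=2)=0 G3=NOT G2=NOT 0=1 G4=NOT G4=NOT 1=0 -> 00010
Step 2: G0=G0|G3=0|1=1 G1=G2&G3=0&1=0 G2=(0+0>=2)=0 G3=NOT G2=NOT 0=1 G4=NOT G4=NOT 0=1 -> 10011
Step 3: G0=G0|G3=1|1=1 G1=G2&G3=0&1=0 G2=(1+0>=2)=0 G3=NOT G2=NOT 0=1 G4=NOT G4=NOT 1=0 -> 10010
Step 4: G0=G0|G3=1|1=1 G1=G2&G3=0&1=0 G2=(0+0>=2)=0 G3=NOT G2=NOT 0=1 G4=NOT G4=NOT 0=1 -> 10011
Cycle of length 2 starting at step 2 -> no fixed point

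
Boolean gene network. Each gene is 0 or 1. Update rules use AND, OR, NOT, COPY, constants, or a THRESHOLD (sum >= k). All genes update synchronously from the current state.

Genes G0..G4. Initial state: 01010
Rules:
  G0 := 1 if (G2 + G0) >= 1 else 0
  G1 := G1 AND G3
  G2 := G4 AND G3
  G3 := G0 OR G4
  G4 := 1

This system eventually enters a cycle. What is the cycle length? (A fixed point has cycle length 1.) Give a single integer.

Answer: 1

Derivation:
Step 0: 01010
Step 1: G0=(0+0>=1)=0 G1=G1&G3=1&1=1 G2=G4&G3=0&1=0 G3=G0|G4=0|0=0 G4=1(const) -> 01001
Step 2: G0=(0+0>=1)=0 G1=G1&G3=1&0=0 G2=G4&G3=1&0=0 G3=G0|G4=0|1=1 G4=1(const) -> 00011
Step 3: G0=(0+0>=1)=0 G1=G1&G3=0&1=0 G2=G4&G3=1&1=1 G3=G0|G4=0|1=1 G4=1(const) -> 00111
Step 4: G0=(1+0>=1)=1 G1=G1&G3=0&1=0 G2=G4&G3=1&1=1 G3=G0|G4=0|1=1 G4=1(const) -> 10111
Step 5: G0=(1+1>=1)=1 G1=G1&G3=0&1=0 G2=G4&G3=1&1=1 G3=G0|G4=1|1=1 G4=1(const) -> 10111
State from step 5 equals state from step 4 -> cycle length 1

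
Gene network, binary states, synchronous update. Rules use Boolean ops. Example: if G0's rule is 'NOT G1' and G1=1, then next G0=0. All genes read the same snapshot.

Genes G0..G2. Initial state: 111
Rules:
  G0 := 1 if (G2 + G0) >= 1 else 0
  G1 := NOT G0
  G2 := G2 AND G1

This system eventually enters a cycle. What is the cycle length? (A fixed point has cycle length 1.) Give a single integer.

Step 0: 111
Step 1: G0=(1+1>=1)=1 G1=NOT G0=NOT 1=0 G2=G2&G1=1&1=1 -> 101
Step 2: G0=(1+1>=1)=1 G1=NOT G0=NOT 1=0 G2=G2&G1=1&0=0 -> 100
Step 3: G0=(0+1>=1)=1 G1=NOT G0=NOT 1=0 G2=G2&G1=0&0=0 -> 100
State from step 3 equals state from step 2 -> cycle length 1

Answer: 1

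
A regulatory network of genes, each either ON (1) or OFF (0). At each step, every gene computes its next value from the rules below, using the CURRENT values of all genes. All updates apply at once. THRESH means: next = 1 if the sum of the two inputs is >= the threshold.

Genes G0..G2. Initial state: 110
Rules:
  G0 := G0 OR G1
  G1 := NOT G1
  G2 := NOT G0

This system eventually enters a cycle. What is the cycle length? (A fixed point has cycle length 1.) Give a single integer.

Step 0: 110
Step 1: G0=G0|G1=1|1=1 G1=NOT G1=NOT 1=0 G2=NOT G0=NOT 1=0 -> 100
Step 2: G0=G0|G1=1|0=1 G1=NOT G1=NOT 0=1 G2=NOT G0=NOT 1=0 -> 110
State from step 2 equals state from step 0 -> cycle length 2

Answer: 2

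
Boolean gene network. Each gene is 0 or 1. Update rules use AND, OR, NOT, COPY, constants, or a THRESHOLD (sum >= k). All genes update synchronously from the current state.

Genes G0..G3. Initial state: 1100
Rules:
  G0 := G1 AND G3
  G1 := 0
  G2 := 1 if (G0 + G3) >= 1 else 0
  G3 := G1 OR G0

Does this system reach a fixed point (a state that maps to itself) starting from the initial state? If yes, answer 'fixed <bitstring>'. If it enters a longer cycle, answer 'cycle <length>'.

Answer: fixed 0000

Derivation:
Step 0: 1100
Step 1: G0=G1&G3=1&0=0 G1=0(const) G2=(1+0>=1)=1 G3=G1|G0=1|1=1 -> 0011
Step 2: G0=G1&G3=0&1=0 G1=0(const) G2=(0+1>=1)=1 G3=G1|G0=0|0=0 -> 0010
Step 3: G0=G1&G3=0&0=0 G1=0(const) G2=(0+0>=1)=0 G3=G1|G0=0|0=0 -> 0000
Step 4: G0=G1&G3=0&0=0 G1=0(const) G2=(0+0>=1)=0 G3=G1|G0=0|0=0 -> 0000
Fixed point reached at step 3: 0000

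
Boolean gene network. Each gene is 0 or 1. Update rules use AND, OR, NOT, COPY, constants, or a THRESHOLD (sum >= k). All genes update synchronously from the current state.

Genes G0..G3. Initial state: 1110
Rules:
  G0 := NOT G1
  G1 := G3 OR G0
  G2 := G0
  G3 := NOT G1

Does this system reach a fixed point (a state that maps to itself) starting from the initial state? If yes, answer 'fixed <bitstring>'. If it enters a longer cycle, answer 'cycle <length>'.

Step 0: 1110
Step 1: G0=NOT G1=NOT 1=0 G1=G3|G0=0|1=1 G2=G0=1 G3=NOT G1=NOT 1=0 -> 0110
Step 2: G0=NOT G1=NOT 1=0 G1=G3|G0=0|0=0 G2=G0=0 G3=NOT G1=NOT 1=0 -> 0000
Step 3: G0=NOT G1=NOT 0=1 G1=G3|G0=0|0=0 G2=G0=0 G3=NOT G1=NOT 0=1 -> 1001
Step 4: G0=NOT G1=NOT 0=1 G1=G3|G0=1|1=1 G2=G0=1 G3=NOT G1=NOT 0=1 -> 1111
Step 5: G0=NOT G1=NOT 1=0 G1=G3|G0=1|1=1 G2=G0=1 G3=NOT G1=NOT 1=0 -> 0110
Cycle of length 4 starting at step 1 -> no fixed point

Answer: cycle 4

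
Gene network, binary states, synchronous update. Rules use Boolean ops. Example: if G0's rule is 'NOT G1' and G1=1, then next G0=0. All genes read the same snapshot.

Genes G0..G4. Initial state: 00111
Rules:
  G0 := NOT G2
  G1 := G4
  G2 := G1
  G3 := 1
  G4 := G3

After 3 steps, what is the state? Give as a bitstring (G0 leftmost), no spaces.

Step 1: G0=NOT G2=NOT 1=0 G1=G4=1 G2=G1=0 G3=1(const) G4=G3=1 -> 01011
Step 2: G0=NOT G2=NOT 0=1 G1=G4=1 G2=G1=1 G3=1(const) G4=G3=1 -> 11111
Step 3: G0=NOT G2=NOT 1=0 G1=G4=1 G2=G1=1 G3=1(const) G4=G3=1 -> 01111

01111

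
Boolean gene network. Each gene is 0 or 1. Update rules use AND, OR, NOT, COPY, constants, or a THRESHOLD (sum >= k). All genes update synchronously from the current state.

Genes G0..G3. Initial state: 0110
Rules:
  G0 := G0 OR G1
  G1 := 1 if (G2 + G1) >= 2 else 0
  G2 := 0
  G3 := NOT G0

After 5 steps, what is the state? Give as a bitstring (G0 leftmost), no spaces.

Step 1: G0=G0|G1=0|1=1 G1=(1+1>=2)=1 G2=0(const) G3=NOT G0=NOT 0=1 -> 1101
Step 2: G0=G0|G1=1|1=1 G1=(0+1>=2)=0 G2=0(const) G3=NOT G0=NOT 1=0 -> 1000
Step 3: G0=G0|G1=1|0=1 G1=(0+0>=2)=0 G2=0(const) G3=NOT G0=NOT 1=0 -> 1000
Step 4: G0=G0|G1=1|0=1 G1=(0+0>=2)=0 G2=0(const) G3=NOT G0=NOT 1=0 -> 1000
Step 5: G0=G0|G1=1|0=1 G1=(0+0>=2)=0 G2=0(const) G3=NOT G0=NOT 1=0 -> 1000

1000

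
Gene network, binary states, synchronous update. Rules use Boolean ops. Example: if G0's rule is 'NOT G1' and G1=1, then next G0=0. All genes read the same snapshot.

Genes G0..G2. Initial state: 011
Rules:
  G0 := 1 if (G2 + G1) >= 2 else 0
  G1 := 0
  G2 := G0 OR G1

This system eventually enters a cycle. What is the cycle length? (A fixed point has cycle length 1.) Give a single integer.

Answer: 1

Derivation:
Step 0: 011
Step 1: G0=(1+1>=2)=1 G1=0(const) G2=G0|G1=0|1=1 -> 101
Step 2: G0=(1+0>=2)=0 G1=0(const) G2=G0|G1=1|0=1 -> 001
Step 3: G0=(1+0>=2)=0 G1=0(const) G2=G0|G1=0|0=0 -> 000
Step 4: G0=(0+0>=2)=0 G1=0(const) G2=G0|G1=0|0=0 -> 000
State from step 4 equals state from step 3 -> cycle length 1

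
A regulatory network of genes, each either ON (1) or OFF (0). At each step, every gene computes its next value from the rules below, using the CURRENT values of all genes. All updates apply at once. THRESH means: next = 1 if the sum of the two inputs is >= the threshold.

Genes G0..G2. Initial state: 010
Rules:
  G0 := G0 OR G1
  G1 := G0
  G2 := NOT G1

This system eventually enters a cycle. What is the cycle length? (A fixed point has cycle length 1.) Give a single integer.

Step 0: 010
Step 1: G0=G0|G1=0|1=1 G1=G0=0 G2=NOT G1=NOT 1=0 -> 100
Step 2: G0=G0|G1=1|0=1 G1=G0=1 G2=NOT G1=NOT 0=1 -> 111
Step 3: G0=G0|G1=1|1=1 G1=G0=1 G2=NOT G1=NOT 1=0 -> 110
Step 4: G0=G0|G1=1|1=1 G1=G0=1 G2=NOT G1=NOT 1=0 -> 110
State from step 4 equals state from step 3 -> cycle length 1

Answer: 1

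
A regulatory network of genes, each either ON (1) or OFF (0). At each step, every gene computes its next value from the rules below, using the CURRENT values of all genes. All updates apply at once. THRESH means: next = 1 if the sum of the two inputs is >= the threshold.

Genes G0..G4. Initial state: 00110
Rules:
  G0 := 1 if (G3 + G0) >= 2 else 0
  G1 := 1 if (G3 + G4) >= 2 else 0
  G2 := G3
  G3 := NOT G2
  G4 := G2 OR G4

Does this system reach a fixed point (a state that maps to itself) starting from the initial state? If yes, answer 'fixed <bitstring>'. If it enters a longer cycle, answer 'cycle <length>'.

Step 0: 00110
Step 1: G0=(1+0>=2)=0 G1=(1+0>=2)=0 G2=G3=1 G3=NOT G2=NOT 1=0 G4=G2|G4=1|0=1 -> 00101
Step 2: G0=(0+0>=2)=0 G1=(0+1>=2)=0 G2=G3=0 G3=NOT G2=NOT 1=0 G4=G2|G4=1|1=1 -> 00001
Step 3: G0=(0+0>=2)=0 G1=(0+1>=2)=0 G2=G3=0 G3=NOT G2=NOT 0=1 G4=G2|G4=0|1=1 -> 00011
Step 4: G0=(1+0>=2)=0 G1=(1+1>=2)=1 G2=G3=1 G3=NOT G2=NOT 0=1 G4=G2|G4=0|1=1 -> 01111
Step 5: G0=(1+0>=2)=0 G1=(1+1>=2)=1 G2=G3=1 G3=NOT G2=NOT 1=0 G4=G2|G4=1|1=1 -> 01101
Step 6: G0=(0+0>=2)=0 G1=(0+1>=2)=0 G2=G3=0 G3=NOT G2=NOT 1=0 G4=G2|G4=1|1=1 -> 00001
Cycle of length 4 starting at step 2 -> no fixed point

Answer: cycle 4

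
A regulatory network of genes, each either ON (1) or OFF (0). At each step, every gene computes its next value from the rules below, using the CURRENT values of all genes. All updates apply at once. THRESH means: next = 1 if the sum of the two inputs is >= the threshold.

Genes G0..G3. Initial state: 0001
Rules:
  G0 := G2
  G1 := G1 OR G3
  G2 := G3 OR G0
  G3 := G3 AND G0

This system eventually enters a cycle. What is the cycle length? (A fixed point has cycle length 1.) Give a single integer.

Step 0: 0001
Step 1: G0=G2=0 G1=G1|G3=0|1=1 G2=G3|G0=1|0=1 G3=G3&G0=1&0=0 -> 0110
Step 2: G0=G2=1 G1=G1|G3=1|0=1 G2=G3|G0=0|0=0 G3=G3&G0=0&0=0 -> 1100
Step 3: G0=G2=0 G1=G1|G3=1|0=1 G2=G3|G0=0|1=1 G3=G3&G0=0&1=0 -> 0110
State from step 3 equals state from step 1 -> cycle length 2

Answer: 2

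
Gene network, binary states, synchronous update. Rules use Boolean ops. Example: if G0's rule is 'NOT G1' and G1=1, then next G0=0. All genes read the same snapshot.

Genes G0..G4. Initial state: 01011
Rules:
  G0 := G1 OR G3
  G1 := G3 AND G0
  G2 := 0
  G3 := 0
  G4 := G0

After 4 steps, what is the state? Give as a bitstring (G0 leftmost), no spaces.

Step 1: G0=G1|G3=1|1=1 G1=G3&G0=1&0=0 G2=0(const) G3=0(const) G4=G0=0 -> 10000
Step 2: G0=G1|G3=0|0=0 G1=G3&G0=0&1=0 G2=0(const) G3=0(const) G4=G0=1 -> 00001
Step 3: G0=G1|G3=0|0=0 G1=G3&G0=0&0=0 G2=0(const) G3=0(const) G4=G0=0 -> 00000
Step 4: G0=G1|G3=0|0=0 G1=G3&G0=0&0=0 G2=0(const) G3=0(const) G4=G0=0 -> 00000

00000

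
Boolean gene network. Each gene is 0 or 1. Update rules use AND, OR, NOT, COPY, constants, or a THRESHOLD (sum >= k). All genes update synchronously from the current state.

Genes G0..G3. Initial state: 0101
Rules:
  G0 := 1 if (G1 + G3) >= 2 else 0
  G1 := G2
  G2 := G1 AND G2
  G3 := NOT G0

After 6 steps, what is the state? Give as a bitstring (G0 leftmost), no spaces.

Step 1: G0=(1+1>=2)=1 G1=G2=0 G2=G1&G2=1&0=0 G3=NOT G0=NOT 0=1 -> 1001
Step 2: G0=(0+1>=2)=0 G1=G2=0 G2=G1&G2=0&0=0 G3=NOT G0=NOT 1=0 -> 0000
Step 3: G0=(0+0>=2)=0 G1=G2=0 G2=G1&G2=0&0=0 G3=NOT G0=NOT 0=1 -> 0001
Step 4: G0=(0+1>=2)=0 G1=G2=0 G2=G1&G2=0&0=0 G3=NOT G0=NOT 0=1 -> 0001
Step 5: G0=(0+1>=2)=0 G1=G2=0 G2=G1&G2=0&0=0 G3=NOT G0=NOT 0=1 -> 0001
Step 6: G0=(0+1>=2)=0 G1=G2=0 G2=G1&G2=0&0=0 G3=NOT G0=NOT 0=1 -> 0001

0001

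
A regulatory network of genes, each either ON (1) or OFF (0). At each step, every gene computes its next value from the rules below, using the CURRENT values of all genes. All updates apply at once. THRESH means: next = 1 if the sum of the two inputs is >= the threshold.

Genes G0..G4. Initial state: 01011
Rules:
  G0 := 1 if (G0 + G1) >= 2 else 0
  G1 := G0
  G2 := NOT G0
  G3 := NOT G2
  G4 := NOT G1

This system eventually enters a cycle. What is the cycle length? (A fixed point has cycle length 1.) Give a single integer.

Answer: 1

Derivation:
Step 0: 01011
Step 1: G0=(0+1>=2)=0 G1=G0=0 G2=NOT G0=NOT 0=1 G3=NOT G2=NOT 0=1 G4=NOT G1=NOT 1=0 -> 00110
Step 2: G0=(0+0>=2)=0 G1=G0=0 G2=NOT G0=NOT 0=1 G3=NOT G2=NOT 1=0 G4=NOT G1=NOT 0=1 -> 00101
Step 3: G0=(0+0>=2)=0 G1=G0=0 G2=NOT G0=NOT 0=1 G3=NOT G2=NOT 1=0 G4=NOT G1=NOT 0=1 -> 00101
State from step 3 equals state from step 2 -> cycle length 1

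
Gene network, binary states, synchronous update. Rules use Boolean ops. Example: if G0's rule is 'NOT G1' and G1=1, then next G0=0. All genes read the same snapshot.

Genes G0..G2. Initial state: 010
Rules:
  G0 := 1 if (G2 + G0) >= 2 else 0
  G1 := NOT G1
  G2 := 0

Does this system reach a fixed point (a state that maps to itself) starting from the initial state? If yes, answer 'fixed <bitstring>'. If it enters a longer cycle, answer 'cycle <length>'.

Answer: cycle 2

Derivation:
Step 0: 010
Step 1: G0=(0+0>=2)=0 G1=NOT G1=NOT 1=0 G2=0(const) -> 000
Step 2: G0=(0+0>=2)=0 G1=NOT G1=NOT 0=1 G2=0(const) -> 010
Cycle of length 2 starting at step 0 -> no fixed point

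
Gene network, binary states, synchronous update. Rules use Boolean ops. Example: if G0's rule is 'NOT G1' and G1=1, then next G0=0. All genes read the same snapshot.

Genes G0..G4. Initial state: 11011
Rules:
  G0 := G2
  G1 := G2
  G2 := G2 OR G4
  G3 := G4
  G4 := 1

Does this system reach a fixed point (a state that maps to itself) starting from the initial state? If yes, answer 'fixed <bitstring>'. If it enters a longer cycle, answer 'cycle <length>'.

Answer: fixed 11111

Derivation:
Step 0: 11011
Step 1: G0=G2=0 G1=G2=0 G2=G2|G4=0|1=1 G3=G4=1 G4=1(const) -> 00111
Step 2: G0=G2=1 G1=G2=1 G2=G2|G4=1|1=1 G3=G4=1 G4=1(const) -> 11111
Step 3: G0=G2=1 G1=G2=1 G2=G2|G4=1|1=1 G3=G4=1 G4=1(const) -> 11111
Fixed point reached at step 2: 11111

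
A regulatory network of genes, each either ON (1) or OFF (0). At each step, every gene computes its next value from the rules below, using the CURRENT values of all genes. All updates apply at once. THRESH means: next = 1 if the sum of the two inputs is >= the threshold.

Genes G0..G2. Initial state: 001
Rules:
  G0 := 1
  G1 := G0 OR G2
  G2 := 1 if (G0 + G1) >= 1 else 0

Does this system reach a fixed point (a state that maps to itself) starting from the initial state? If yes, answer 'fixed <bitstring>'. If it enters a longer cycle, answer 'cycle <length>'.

Step 0: 001
Step 1: G0=1(const) G1=G0|G2=0|1=1 G2=(0+0>=1)=0 -> 110
Step 2: G0=1(const) G1=G0|G2=1|0=1 G2=(1+1>=1)=1 -> 111
Step 3: G0=1(const) G1=G0|G2=1|1=1 G2=(1+1>=1)=1 -> 111
Fixed point reached at step 2: 111

Answer: fixed 111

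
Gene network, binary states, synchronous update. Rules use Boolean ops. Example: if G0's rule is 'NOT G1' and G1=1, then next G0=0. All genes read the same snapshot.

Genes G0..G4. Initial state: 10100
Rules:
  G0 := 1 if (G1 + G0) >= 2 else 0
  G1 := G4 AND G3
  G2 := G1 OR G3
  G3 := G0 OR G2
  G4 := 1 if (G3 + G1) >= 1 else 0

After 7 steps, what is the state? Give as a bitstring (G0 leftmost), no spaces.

Step 1: G0=(0+1>=2)=0 G1=G4&G3=0&0=0 G2=G1|G3=0|0=0 G3=G0|G2=1|1=1 G4=(0+0>=1)=0 -> 00010
Step 2: G0=(0+0>=2)=0 G1=G4&G3=0&1=0 G2=G1|G3=0|1=1 G3=G0|G2=0|0=0 G4=(1+0>=1)=1 -> 00101
Step 3: G0=(0+0>=2)=0 G1=G4&G3=1&0=0 G2=G1|G3=0|0=0 G3=G0|G2=0|1=1 G4=(0+0>=1)=0 -> 00010
Step 4: G0=(0+0>=2)=0 G1=G4&G3=0&1=0 G2=G1|G3=0|1=1 G3=G0|G2=0|0=0 G4=(1+0>=1)=1 -> 00101
Step 5: G0=(0+0>=2)=0 G1=G4&G3=1&0=0 G2=G1|G3=0|0=0 G3=G0|G2=0|1=1 G4=(0+0>=1)=0 -> 00010
Step 6: G0=(0+0>=2)=0 G1=G4&G3=0&1=0 G2=G1|G3=0|1=1 G3=G0|G2=0|0=0 G4=(1+0>=1)=1 -> 00101
Step 7: G0=(0+0>=2)=0 G1=G4&G3=1&0=0 G2=G1|G3=0|0=0 G3=G0|G2=0|1=1 G4=(0+0>=1)=0 -> 00010

00010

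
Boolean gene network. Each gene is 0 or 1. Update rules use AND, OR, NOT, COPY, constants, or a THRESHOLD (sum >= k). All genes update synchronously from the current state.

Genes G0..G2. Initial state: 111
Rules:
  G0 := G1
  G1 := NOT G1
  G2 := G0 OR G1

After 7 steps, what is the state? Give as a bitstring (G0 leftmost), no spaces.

Step 1: G0=G1=1 G1=NOT G1=NOT 1=0 G2=G0|G1=1|1=1 -> 101
Step 2: G0=G1=0 G1=NOT G1=NOT 0=1 G2=G0|G1=1|0=1 -> 011
Step 3: G0=G1=1 G1=NOT G1=NOT 1=0 G2=G0|G1=0|1=1 -> 101
Step 4: G0=G1=0 G1=NOT G1=NOT 0=1 G2=G0|G1=1|0=1 -> 011
Step 5: G0=G1=1 G1=NOT G1=NOT 1=0 G2=G0|G1=0|1=1 -> 101
Step 6: G0=G1=0 G1=NOT G1=NOT 0=1 G2=G0|G1=1|0=1 -> 011
Step 7: G0=G1=1 G1=NOT G1=NOT 1=0 G2=G0|G1=0|1=1 -> 101

101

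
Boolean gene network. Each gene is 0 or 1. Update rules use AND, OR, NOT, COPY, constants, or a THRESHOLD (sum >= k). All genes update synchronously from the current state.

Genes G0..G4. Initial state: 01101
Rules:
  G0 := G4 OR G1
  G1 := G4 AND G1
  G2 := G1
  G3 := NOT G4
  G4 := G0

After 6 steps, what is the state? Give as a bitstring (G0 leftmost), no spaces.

Step 1: G0=G4|G1=1|1=1 G1=G4&G1=1&1=1 G2=G1=1 G3=NOT G4=NOT 1=0 G4=G0=0 -> 11100
Step 2: G0=G4|G1=0|1=1 G1=G4&G1=0&1=0 G2=G1=1 G3=NOT G4=NOT 0=1 G4=G0=1 -> 10111
Step 3: G0=G4|G1=1|0=1 G1=G4&G1=1&0=0 G2=G1=0 G3=NOT G4=NOT 1=0 G4=G0=1 -> 10001
Step 4: G0=G4|G1=1|0=1 G1=G4&G1=1&0=0 G2=G1=0 G3=NOT G4=NOT 1=0 G4=G0=1 -> 10001
Step 5: G0=G4|G1=1|0=1 G1=G4&G1=1&0=0 G2=G1=0 G3=NOT G4=NOT 1=0 G4=G0=1 -> 10001
Step 6: G0=G4|G1=1|0=1 G1=G4&G1=1&0=0 G2=G1=0 G3=NOT G4=NOT 1=0 G4=G0=1 -> 10001

10001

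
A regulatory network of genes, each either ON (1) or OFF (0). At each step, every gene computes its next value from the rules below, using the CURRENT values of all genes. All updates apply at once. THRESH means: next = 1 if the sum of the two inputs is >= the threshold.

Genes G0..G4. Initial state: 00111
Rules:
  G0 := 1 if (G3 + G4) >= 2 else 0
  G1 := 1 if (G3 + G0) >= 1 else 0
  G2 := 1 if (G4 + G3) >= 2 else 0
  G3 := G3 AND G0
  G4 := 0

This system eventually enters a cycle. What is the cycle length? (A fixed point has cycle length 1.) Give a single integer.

Answer: 1

Derivation:
Step 0: 00111
Step 1: G0=(1+1>=2)=1 G1=(1+0>=1)=1 G2=(1+1>=2)=1 G3=G3&G0=1&0=0 G4=0(const) -> 11100
Step 2: G0=(0+0>=2)=0 G1=(0+1>=1)=1 G2=(0+0>=2)=0 G3=G3&G0=0&1=0 G4=0(const) -> 01000
Step 3: G0=(0+0>=2)=0 G1=(0+0>=1)=0 G2=(0+0>=2)=0 G3=G3&G0=0&0=0 G4=0(const) -> 00000
Step 4: G0=(0+0>=2)=0 G1=(0+0>=1)=0 G2=(0+0>=2)=0 G3=G3&G0=0&0=0 G4=0(const) -> 00000
State from step 4 equals state from step 3 -> cycle length 1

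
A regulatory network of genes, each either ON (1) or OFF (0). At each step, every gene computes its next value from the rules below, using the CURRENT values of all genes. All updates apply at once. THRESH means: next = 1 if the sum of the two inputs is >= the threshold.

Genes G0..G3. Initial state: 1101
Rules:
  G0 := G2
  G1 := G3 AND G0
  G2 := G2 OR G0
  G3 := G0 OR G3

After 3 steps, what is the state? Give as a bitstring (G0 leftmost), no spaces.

Step 1: G0=G2=0 G1=G3&G0=1&1=1 G2=G2|G0=0|1=1 G3=G0|G3=1|1=1 -> 0111
Step 2: G0=G2=1 G1=G3&G0=1&0=0 G2=G2|G0=1|0=1 G3=G0|G3=0|1=1 -> 1011
Step 3: G0=G2=1 G1=G3&G0=1&1=1 G2=G2|G0=1|1=1 G3=G0|G3=1|1=1 -> 1111

1111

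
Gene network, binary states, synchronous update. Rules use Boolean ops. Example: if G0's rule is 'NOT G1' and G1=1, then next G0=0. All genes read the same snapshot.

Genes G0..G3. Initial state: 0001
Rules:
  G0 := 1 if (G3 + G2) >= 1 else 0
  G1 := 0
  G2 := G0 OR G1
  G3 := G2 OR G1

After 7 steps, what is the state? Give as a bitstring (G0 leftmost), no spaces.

Step 1: G0=(1+0>=1)=1 G1=0(const) G2=G0|G1=0|0=0 G3=G2|G1=0|0=0 -> 1000
Step 2: G0=(0+0>=1)=0 G1=0(const) G2=G0|G1=1|0=1 G3=G2|G1=0|0=0 -> 0010
Step 3: G0=(0+1>=1)=1 G1=0(const) G2=G0|G1=0|0=0 G3=G2|G1=1|0=1 -> 1001
Step 4: G0=(1+0>=1)=1 G1=0(const) G2=G0|G1=1|0=1 G3=G2|G1=0|0=0 -> 1010
Step 5: G0=(0+1>=1)=1 G1=0(const) G2=G0|G1=1|0=1 G3=G2|G1=1|0=1 -> 1011
Step 6: G0=(1+1>=1)=1 G1=0(const) G2=G0|G1=1|0=1 G3=G2|G1=1|0=1 -> 1011
Step 7: G0=(1+1>=1)=1 G1=0(const) G2=G0|G1=1|0=1 G3=G2|G1=1|0=1 -> 1011

1011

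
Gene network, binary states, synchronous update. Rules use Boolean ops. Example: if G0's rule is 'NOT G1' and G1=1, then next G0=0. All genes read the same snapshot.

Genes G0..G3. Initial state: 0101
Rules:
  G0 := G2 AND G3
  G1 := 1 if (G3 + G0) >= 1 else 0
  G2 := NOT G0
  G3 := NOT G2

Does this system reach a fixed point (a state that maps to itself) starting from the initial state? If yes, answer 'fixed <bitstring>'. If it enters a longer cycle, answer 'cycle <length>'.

Answer: cycle 3

Derivation:
Step 0: 0101
Step 1: G0=G2&G3=0&1=0 G1=(1+0>=1)=1 G2=NOT G0=NOT 0=1 G3=NOT G2=NOT 0=1 -> 0111
Step 2: G0=G2&G3=1&1=1 G1=(1+0>=1)=1 G2=NOT G0=NOT 0=1 G3=NOT G2=NOT 1=0 -> 1110
Step 3: G0=G2&G3=1&0=0 G1=(0+1>=1)=1 G2=NOT G0=NOT 1=0 G3=NOT G2=NOT 1=0 -> 0100
Step 4: G0=G2&G3=0&0=0 G1=(0+0>=1)=0 G2=NOT G0=NOT 0=1 G3=NOT G2=NOT 0=1 -> 0011
Step 5: G0=G2&G3=1&1=1 G1=(1+0>=1)=1 G2=NOT G0=NOT 0=1 G3=NOT G2=NOT 1=0 -> 1110
Cycle of length 3 starting at step 2 -> no fixed point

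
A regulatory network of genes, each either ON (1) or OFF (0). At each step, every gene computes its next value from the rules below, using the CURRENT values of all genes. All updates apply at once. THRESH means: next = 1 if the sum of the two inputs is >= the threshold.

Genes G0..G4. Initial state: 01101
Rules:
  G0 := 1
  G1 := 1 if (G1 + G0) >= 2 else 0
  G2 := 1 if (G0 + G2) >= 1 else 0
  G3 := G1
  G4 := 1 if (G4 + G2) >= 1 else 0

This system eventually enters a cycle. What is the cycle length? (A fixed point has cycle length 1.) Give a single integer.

Answer: 1

Derivation:
Step 0: 01101
Step 1: G0=1(const) G1=(1+0>=2)=0 G2=(0+1>=1)=1 G3=G1=1 G4=(1+1>=1)=1 -> 10111
Step 2: G0=1(const) G1=(0+1>=2)=0 G2=(1+1>=1)=1 G3=G1=0 G4=(1+1>=1)=1 -> 10101
Step 3: G0=1(const) G1=(0+1>=2)=0 G2=(1+1>=1)=1 G3=G1=0 G4=(1+1>=1)=1 -> 10101
State from step 3 equals state from step 2 -> cycle length 1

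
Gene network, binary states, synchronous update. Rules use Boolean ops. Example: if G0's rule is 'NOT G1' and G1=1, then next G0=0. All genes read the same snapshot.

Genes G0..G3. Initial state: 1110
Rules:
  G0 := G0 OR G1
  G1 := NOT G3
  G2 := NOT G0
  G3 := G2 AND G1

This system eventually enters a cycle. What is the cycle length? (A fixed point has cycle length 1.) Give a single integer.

Step 0: 1110
Step 1: G0=G0|G1=1|1=1 G1=NOT G3=NOT 0=1 G2=NOT G0=NOT 1=0 G3=G2&G1=1&1=1 -> 1101
Step 2: G0=G0|G1=1|1=1 G1=NOT G3=NOT 1=0 G2=NOT G0=NOT 1=0 G3=G2&G1=0&1=0 -> 1000
Step 3: G0=G0|G1=1|0=1 G1=NOT G3=NOT 0=1 G2=NOT G0=NOT 1=0 G3=G2&G1=0&0=0 -> 1100
Step 4: G0=G0|G1=1|1=1 G1=NOT G3=NOT 0=1 G2=NOT G0=NOT 1=0 G3=G2&G1=0&1=0 -> 1100
State from step 4 equals state from step 3 -> cycle length 1

Answer: 1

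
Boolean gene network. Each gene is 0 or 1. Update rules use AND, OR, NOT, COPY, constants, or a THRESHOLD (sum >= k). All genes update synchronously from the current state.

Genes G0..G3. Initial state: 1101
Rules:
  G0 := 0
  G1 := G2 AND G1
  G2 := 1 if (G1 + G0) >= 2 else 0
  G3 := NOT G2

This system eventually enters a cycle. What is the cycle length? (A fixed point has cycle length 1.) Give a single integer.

Answer: 1

Derivation:
Step 0: 1101
Step 1: G0=0(const) G1=G2&G1=0&1=0 G2=(1+1>=2)=1 G3=NOT G2=NOT 0=1 -> 0011
Step 2: G0=0(const) G1=G2&G1=1&0=0 G2=(0+0>=2)=0 G3=NOT G2=NOT 1=0 -> 0000
Step 3: G0=0(const) G1=G2&G1=0&0=0 G2=(0+0>=2)=0 G3=NOT G2=NOT 0=1 -> 0001
Step 4: G0=0(const) G1=G2&G1=0&0=0 G2=(0+0>=2)=0 G3=NOT G2=NOT 0=1 -> 0001
State from step 4 equals state from step 3 -> cycle length 1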